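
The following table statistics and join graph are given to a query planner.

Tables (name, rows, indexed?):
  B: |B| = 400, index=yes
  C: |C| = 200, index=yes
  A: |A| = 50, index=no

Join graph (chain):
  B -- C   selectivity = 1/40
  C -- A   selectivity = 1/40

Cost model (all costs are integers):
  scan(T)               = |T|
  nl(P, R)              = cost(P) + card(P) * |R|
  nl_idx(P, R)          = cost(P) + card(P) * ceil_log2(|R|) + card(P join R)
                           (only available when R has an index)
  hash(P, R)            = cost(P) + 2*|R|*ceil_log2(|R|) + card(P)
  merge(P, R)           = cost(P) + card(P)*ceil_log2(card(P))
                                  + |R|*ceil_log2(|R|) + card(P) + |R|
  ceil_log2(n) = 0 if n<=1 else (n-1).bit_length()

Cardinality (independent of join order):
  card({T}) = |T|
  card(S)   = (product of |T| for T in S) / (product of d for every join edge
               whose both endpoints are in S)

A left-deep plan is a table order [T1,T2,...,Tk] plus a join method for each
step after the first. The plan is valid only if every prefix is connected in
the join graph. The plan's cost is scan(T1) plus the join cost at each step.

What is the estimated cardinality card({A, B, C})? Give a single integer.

2500

Tables in S: A(50), B(400), C(200)
Edges inside S: B-C(d=40), C-A(d=40)
numerator = 50 * 400 * 200 = 4000000
denominator = 40 * 40 = 1600
card(S) = 4000000 / 1600 = 2500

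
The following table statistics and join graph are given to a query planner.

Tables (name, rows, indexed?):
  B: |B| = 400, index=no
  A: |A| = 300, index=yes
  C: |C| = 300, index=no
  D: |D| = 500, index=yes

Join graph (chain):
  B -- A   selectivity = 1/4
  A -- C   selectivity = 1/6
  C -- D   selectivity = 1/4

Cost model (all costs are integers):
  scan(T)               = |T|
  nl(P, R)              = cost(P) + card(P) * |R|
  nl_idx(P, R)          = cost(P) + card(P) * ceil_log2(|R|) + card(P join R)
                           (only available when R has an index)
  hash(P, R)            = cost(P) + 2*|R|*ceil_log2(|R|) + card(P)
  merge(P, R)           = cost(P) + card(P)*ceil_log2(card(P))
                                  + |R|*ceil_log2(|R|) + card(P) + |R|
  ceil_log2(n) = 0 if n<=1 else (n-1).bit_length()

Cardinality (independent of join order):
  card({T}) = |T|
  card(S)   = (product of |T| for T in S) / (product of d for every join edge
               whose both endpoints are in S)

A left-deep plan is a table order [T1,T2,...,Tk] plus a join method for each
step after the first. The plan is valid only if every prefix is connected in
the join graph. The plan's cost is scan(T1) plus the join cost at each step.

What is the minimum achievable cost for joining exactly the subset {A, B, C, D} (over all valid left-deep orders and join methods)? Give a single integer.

Selinger DP over subsets of {A,B,C,D}:
  {B}: scan cost=400, card=400
  {A}: scan cost=300, card=300
  {C}: scan cost=300, card=300
  {D}: scan cost=500, card=500
  {AB}: card=30000; try (A,hash)→6200, (B,merge)→7300, (A,merge)→7400, (B,hash)→7800, (A,nl_idx)→34000, (B,nl)→120300 …(+1); best=6200 via (A,hash)
  {AC}: card=15000; try (C,hash)→6000, (A,hash)→6000, (C,merge)→6300, (A,merge)→6300, (A,nl_idx)→18000, (C,nl)→90300 …(+1); best=6000 via (C,hash)
  {CD}: card=37500; try (C,hash)→6400, (D,merge)→8300, (C,merge)→8500, (D,hash)→9600, (D,nl_idx)→40500, (D,nl)→150300 …(+1); best=6400 via (C,hash)
  {ABC}: card=1500000; try (B,hash)→28200, (C,hash)→41600, (B,merge)→235000, (C,merge)→489200, (B,nl)→6006000, (C,nl)→9006200; best=28200 via (B,hash)
  {ACD}: card=1875000; try (D,hash)→30000, (A,hash)→49300, (D,merge)→236000, (A,merge)→646900, (D,nl_idx)→2016000, (A,nl_idx)→2218900 …(+2); best=30000 via (D,hash)
  {ABCD}: card=187500000; try (D,hash)→1537200, (B,hash)→1912200, (D,merge)→33033200, (B,merge)→41284000, (D,nl_idx)→201028200, (D,nl)→750028200 …(+1); best=1537200 via (D,hash)

1537200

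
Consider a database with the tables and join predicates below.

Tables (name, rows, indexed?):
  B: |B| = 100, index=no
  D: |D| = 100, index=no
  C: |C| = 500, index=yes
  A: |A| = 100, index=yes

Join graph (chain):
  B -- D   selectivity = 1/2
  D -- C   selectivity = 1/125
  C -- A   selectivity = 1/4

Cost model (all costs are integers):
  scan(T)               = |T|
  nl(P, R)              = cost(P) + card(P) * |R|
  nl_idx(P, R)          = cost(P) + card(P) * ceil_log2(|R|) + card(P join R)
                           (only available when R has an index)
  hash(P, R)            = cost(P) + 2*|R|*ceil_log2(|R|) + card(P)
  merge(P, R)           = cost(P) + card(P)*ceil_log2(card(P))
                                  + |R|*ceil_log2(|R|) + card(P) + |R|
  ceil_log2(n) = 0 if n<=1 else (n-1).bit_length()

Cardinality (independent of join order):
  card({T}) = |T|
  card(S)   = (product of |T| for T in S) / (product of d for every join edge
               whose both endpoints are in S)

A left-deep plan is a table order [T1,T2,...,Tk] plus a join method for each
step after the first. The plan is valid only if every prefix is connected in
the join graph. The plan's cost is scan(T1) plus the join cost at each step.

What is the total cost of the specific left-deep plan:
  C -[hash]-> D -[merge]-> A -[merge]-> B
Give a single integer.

158000

step 1: scan C: cost=500, card=500
step 2: join D via hash
    card(P join D) = 500*100/(125) = 400
    cost = 500 + 2*100*7 + 500 = 2400
step 3: join A via merge
    card(P join A) = 400*100/(4) = 10000
    cost = 2400 + 400*9 + 100*7 + 400 + 100 = 7200
step 4: join B via merge
    card(P join B) = 10000*100/(2) = 500000
    cost = 7200 + 10000*14 + 100*7 + 10000 + 100 = 158000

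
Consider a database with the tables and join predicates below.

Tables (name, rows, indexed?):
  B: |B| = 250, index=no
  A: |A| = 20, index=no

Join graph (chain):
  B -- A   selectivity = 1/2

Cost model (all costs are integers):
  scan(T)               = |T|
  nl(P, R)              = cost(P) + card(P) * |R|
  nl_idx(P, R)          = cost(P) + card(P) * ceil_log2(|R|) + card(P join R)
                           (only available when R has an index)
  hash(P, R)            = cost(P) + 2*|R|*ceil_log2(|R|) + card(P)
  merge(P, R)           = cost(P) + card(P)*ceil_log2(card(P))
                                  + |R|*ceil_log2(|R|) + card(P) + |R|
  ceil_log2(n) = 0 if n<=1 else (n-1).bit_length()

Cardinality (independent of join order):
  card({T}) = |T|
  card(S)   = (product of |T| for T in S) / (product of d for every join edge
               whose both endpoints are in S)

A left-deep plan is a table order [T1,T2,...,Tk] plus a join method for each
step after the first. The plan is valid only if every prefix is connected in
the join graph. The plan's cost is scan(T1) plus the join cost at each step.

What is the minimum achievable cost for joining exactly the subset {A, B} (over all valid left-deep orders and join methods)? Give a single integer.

Selinger DP over subsets of {A,B}:
  {B}: scan cost=250, card=250
  {A}: scan cost=20, card=20
  {AB}: card=2500; try (A,hash)→700, (B,merge)→2390, (A,merge)→2620, (B,hash)→4040, (B,nl)→5020, (A,nl)→5250; best=700 via (A,hash)

700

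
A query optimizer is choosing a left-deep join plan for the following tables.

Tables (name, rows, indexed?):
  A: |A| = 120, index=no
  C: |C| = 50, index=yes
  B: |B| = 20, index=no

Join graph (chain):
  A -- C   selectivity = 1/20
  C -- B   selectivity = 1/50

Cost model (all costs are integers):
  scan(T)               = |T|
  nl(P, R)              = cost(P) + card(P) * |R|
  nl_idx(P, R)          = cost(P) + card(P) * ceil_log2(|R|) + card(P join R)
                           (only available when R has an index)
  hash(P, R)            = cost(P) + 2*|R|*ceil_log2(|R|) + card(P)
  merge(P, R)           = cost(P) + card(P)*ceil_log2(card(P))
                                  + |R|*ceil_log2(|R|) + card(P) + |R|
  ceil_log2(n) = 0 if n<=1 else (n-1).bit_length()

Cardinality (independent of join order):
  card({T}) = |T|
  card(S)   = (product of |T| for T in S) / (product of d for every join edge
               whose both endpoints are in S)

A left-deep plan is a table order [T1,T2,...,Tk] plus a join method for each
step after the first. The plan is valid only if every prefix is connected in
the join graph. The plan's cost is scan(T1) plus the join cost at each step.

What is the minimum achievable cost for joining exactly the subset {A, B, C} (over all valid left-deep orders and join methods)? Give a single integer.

Selinger DP over subsets of {A,B,C}:
  {A}: scan cost=120, card=120
  {C}: scan cost=50, card=50
  {B}: scan cost=20, card=20
  {AC}: card=300; try (C,hash)→840, (C,nl_idx)→1140, (A,merge)→1360, (C,merge)→1430, (A,hash)→1780, (A,nl)→6050 …(+1); best=840 via (C,hash)
  {BC}: card=20; try (C,nl_idx)→160, (B,hash)→300, (C,merge)→490, (B,merge)→520, (C,hash)→640, (C,nl)→1020 …(+1); best=160 via (C,nl_idx)
  {ABC}: card=120; try (A,merge)→1240, (B,hash)→1340, (A,hash)→1860, (A,nl)→2560, (B,merge)→3960, (B,nl)→6840; best=1240 via (A,merge)

1240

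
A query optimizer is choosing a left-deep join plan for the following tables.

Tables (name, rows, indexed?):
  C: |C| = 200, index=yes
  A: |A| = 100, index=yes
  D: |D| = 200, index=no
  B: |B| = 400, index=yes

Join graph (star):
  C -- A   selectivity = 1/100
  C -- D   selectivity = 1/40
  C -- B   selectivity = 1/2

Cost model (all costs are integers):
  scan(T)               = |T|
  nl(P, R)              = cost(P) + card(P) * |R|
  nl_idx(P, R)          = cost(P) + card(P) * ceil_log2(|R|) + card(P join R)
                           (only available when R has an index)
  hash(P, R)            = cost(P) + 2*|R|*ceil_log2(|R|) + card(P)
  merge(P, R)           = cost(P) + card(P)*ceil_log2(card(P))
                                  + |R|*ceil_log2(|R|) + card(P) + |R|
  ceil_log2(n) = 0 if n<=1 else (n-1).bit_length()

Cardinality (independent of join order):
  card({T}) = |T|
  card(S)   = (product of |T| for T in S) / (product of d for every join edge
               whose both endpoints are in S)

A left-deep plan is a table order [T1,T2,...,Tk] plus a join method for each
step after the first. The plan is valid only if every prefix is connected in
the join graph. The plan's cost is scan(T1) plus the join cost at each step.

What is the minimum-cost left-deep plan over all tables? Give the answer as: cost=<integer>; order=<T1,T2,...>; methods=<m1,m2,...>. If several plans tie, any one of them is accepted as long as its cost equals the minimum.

Selinger DP (subsets sized 1..n):
  {C}: scan cost=200, card=200
  {A}: scan cost=100, card=100
  {D}: scan cost=200, card=200
  {B}: scan cost=400, card=400
  {AC}: card=200; try (C,nl_idx)→1100, (A,hash)→1800, (A,nl_idx)→1800, (C,merge)→2700, (A,merge)→2800, (C,hash)→3400 …(+2); best=1100 via (C,nl_idx)
  {CD}: card=1000; try (C,nl_idx)→2800, (D,hash)→3600, (C,hash)→3600, (D,merge)→3800, (C,merge)→3800, (D,nl)→40200 …(+1); best=2800 via (C,nl_idx)
  {BC}: card=40000; try (C,hash)→4000, (B,merge)→6000, (C,merge)→6200, (B,hash)→7600, (B,nl_idx)→42000, (C,nl_idx)→43600 …(+2); best=4000 via (C,hash)
  {ACD}: card=1000; try (D,hash)→4500, (D,merge)→4700, (A,hash)→5200, (A,nl_idx)→10800, (A,merge)→14600, (D,nl)→41100 …(+1); best=4500 via (D,hash)
  {ABC}: card=40000; try (B,merge)→6900, (B,hash)→8500, (B,nl_idx)→42900, (A,hash)→45400, (B,nl)→81100, (A,nl_idx)→324000 …(+2); best=6900 via (B,merge)
  {BCD}: card=200000; try (B,hash)→11000, (B,merge)→17800, (D,hash)→47200, (B,nl_idx)→211800, (B,nl)→402800, (D,merge)→685800 …(+1); best=11000 via (B,hash)
  {ABCD}: card=200000; try (B,hash)→12700, (B,merge)→19500, (D,hash)→50100, (A,hash)→212400, (B,nl_idx)→213500, (B,nl)→404500 …(+5); best=12700 via (B,hash)

cost=12700; order=A,C,D,B; methods=nl_idx,hash,hash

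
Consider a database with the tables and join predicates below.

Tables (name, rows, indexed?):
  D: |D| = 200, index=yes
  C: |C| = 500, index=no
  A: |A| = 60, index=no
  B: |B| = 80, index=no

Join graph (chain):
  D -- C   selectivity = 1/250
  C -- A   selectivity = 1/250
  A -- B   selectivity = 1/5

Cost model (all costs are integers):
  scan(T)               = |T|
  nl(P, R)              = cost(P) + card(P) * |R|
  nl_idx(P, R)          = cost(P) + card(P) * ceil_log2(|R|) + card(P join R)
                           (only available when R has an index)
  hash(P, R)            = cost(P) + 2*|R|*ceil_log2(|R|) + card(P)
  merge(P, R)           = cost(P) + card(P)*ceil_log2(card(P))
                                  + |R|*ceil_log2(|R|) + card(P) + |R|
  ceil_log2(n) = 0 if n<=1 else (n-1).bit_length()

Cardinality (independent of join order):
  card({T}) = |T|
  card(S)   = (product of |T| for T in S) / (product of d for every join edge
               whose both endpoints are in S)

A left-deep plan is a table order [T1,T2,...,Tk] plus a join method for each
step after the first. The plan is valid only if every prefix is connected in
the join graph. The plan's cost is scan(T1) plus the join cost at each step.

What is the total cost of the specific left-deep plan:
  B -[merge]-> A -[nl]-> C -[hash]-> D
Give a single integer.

step 1: scan B: cost=80, card=80
step 2: join A via merge
    card(P join A) = 80*60/(5) = 960
    cost = 80 + 80*7 + 60*6 + 80 + 60 = 1140
step 3: join C via nl
    card(P join C) = 960*500/(250) = 1920
    cost = 1140 + 960*500 = 481140
step 4: join D via hash
    card(P join D) = 1920*200/(250) = 1536
    cost = 481140 + 2*200*8 + 1920 = 486260

486260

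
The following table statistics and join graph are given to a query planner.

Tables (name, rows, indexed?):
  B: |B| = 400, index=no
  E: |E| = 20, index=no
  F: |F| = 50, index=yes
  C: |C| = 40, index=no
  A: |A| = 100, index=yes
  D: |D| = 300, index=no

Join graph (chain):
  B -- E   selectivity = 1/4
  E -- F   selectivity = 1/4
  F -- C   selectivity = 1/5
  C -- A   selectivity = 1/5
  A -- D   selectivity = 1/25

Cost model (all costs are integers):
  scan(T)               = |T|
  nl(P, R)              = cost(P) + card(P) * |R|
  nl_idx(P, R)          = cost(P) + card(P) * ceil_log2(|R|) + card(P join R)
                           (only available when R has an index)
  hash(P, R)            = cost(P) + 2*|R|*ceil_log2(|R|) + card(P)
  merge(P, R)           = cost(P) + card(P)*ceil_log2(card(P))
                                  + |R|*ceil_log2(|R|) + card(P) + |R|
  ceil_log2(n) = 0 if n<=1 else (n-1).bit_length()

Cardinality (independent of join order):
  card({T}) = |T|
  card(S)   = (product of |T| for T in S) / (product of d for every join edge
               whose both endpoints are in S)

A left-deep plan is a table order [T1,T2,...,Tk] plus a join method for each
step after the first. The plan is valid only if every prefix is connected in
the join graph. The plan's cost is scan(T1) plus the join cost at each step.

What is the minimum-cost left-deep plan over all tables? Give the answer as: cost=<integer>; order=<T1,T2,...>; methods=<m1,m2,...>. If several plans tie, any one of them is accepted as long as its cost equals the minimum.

Selinger DP (subsets sized 1..n):
  {B}: scan cost=400, card=400
  {E}: scan cost=20, card=20
  {F}: scan cost=50, card=50
  {C}: scan cost=40, card=40
  {A}: scan cost=100, card=100
  {D}: scan cost=300, card=300
  {BE}: card=2000; try (E,hash)→1000, (B,merge)→4140, (E,merge)→4520, (B,hash)→7240, (B,nl)→8020, (E,nl)→8400; best=1000 via (E,hash)
  {EF}: card=250; try (E,hash)→300, (F,nl_idx)→390, (F,merge)→490, (E,merge)→520, (F,hash)→640, (F,nl)→1020 …(+1); best=300 via (E,hash)
  {CF}: card=400; try (C,hash)→580, (F,merge)→670, (F,hash)→680, (F,nl_idx)→680, (C,merge)→680, (F,nl)→2040 …(+1); best=580 via (C,hash)
  {AC}: card=800; try (C,hash)→680, (A,merge)→1120, (A,nl_idx)→1120, (C,merge)→1180, (A,hash)→1480, (A,nl)→4040 …(+1); best=680 via (C,hash)
  {AD}: card=1200; try (A,hash)→2000, (A,nl_idx)→3600, (D,merge)→3900, (A,merge)→4100, (D,hash)→5600, (D,nl)→30100 …(+1); best=2000 via (A,hash)
  {BEF}: card=25000; try (F,hash)→3600, (B,merge)→6550, (B,hash)→7750, (F,merge)→25350, (F,nl_idx)→38000, (B,nl)→100300 …(+1); best=3600 via (F,hash)
  {CEF}: card=2000; try (C,hash)→1030, (E,hash)→1180, (C,merge)→2830, (E,merge)→4700, (E,nl)→8580, (C,nl)→10300; best=1030 via (C,hash)
  {ACF}: card=8000; try (F,hash)→2080, (A,hash)→2380, (A,merge)→5380, (F,merge)→9830, (A,nl_idx)→11380, (F,nl_idx)→13480 …(+2); best=2080 via (F,hash)
  {ACD}: card=9600; try (C,hash)→3680, (D,hash)→6880, (D,merge)→12480, (C,merge)→16680, (C,nl)→50000, (D,nl)→240680; best=3680 via (C,hash)
  {BCEF}: card=200000; try (B,hash)→10230, (B,merge)→29030, (C,hash)→29080, (C,merge)→403880, (B,nl)→801030, (C,nl)→1003600; best=10230 via (B,hash)
  {ACEF}: card=40000; try (A,hash)→4430, (E,hash)→10280, (A,merge)→25830, (A,nl_idx)→55030, (E,merge)→114200, (E,nl)→162080 …(+1); best=4430 via (A,hash)
  {ACDF}: card=96000; try (F,hash)→13880, (D,hash)→15480, (D,merge)→117080, (F,merge)→148030, (F,nl_idx)→157280, (F,nl)→483680 …(+1); best=13880 via (F,hash)
  {ABCEF}: card=4000000; try (B,hash)→51630, (A,hash)→211630, (B,merge)→688430, (A,merge)→3811030, (A,nl_idx)→5410230, (B,nl)→16004430 …(+1); best=51630 via (B,hash)
  {ACDEF}: card=480000; try (D,hash)→49830, (E,hash)→110080, (D,merge)→687430, (E,merge)→1742000, (E,nl)→1933880, (D,nl)→12004430; best=49830 via (D,hash)
  {ABCDEF}: card=48000000; try (B,hash)→537030, (D,hash)→4057030, (B,merge)→9653830, (D,merge)→92054630, (B,nl)→192049830, (D,nl)→1200051630; best=537030 via (B,hash)

cost=537030; order=F,E,C,A,D,B; methods=hash,hash,hash,hash,hash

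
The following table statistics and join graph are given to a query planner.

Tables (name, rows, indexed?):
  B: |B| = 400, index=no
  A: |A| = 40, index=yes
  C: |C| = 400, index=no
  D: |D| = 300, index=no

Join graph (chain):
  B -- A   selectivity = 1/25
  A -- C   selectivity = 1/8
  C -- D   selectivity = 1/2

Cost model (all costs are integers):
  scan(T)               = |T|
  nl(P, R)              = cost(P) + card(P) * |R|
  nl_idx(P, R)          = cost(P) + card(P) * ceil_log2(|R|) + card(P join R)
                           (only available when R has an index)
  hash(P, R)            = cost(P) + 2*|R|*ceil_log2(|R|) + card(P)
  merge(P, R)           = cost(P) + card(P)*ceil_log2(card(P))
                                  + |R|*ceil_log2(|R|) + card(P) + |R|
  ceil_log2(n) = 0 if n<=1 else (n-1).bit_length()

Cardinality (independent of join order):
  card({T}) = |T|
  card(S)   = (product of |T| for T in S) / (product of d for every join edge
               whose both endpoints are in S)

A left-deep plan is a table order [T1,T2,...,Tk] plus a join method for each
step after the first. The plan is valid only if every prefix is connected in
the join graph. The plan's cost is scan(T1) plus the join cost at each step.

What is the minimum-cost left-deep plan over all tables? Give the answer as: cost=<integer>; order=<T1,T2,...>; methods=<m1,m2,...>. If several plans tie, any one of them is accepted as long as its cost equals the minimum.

Selinger DP (subsets sized 1..n):
  {B}: scan cost=400, card=400
  {A}: scan cost=40, card=40
  {C}: scan cost=400, card=400
  {D}: scan cost=300, card=300
  {AB}: card=640; try (A,hash)→1280, (A,nl_idx)→3440, (B,merge)→4320, (A,merge)→4680, (B,hash)→7280, (B,nl)→16040 …(+1); best=1280 via (A,hash)
  {AC}: card=2000; try (A,hash)→1280, (C,merge)→4320, (A,merge)→4680, (A,nl_idx)→4800, (C,hash)→7280, (C,nl)→16040 …(+1); best=1280 via (A,hash)
  {CD}: card=60000; try (D,hash)→6200, (C,merge)→7300, (D,merge)→7400, (C,hash)→7800, (C,nl)→120300, (D,nl)→120400; best=6200 via (D,hash)
  {ABC}: card=32000; try (C,hash)→9120, (B,hash)→10480, (C,merge)→12320, (B,merge)→29280, (C,nl)→257280, (B,nl)→801280; best=9120 via (C,hash)
  {ACD}: card=300000; try (D,hash)→8680, (D,merge)→28280, (A,hash)→66680, (D,nl)→601280, (A,nl_idx)→666200, (A,merge)→1026480 …(+1); best=8680 via (D,hash)
  {ABCD}: card=4800000; try (D,hash)→46520, (B,hash)→315880, (D,merge)→524120, (B,merge)→6012680, (D,nl)→9609120, (B,nl)→120008680; best=46520 via (D,hash)

cost=46520; order=B,A,C,D; methods=hash,hash,hash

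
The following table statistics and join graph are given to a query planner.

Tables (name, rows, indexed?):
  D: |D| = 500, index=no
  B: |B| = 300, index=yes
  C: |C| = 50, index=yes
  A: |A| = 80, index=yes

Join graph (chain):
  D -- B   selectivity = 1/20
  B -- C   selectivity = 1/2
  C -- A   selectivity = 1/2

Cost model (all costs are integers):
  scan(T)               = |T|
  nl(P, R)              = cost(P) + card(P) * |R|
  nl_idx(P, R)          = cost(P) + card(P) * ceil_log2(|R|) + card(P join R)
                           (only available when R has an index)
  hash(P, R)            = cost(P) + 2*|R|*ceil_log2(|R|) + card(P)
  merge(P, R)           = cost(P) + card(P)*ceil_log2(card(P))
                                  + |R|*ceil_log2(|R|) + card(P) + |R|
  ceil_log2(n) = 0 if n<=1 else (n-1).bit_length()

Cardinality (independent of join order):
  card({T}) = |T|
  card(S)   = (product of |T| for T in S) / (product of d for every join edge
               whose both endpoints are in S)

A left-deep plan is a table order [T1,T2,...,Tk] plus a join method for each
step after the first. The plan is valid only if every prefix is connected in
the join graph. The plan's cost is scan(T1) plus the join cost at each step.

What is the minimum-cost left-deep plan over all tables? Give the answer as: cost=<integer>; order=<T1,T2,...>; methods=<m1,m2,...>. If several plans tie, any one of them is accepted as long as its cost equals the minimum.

cost=203120; order=D,B,C,A; methods=hash,hash,hash

Selinger DP (subsets sized 1..n):
  {D}: scan cost=500, card=500
  {B}: scan cost=300, card=300
  {C}: scan cost=50, card=50
  {A}: scan cost=80, card=80
  {BD}: card=7500; try (B,hash)→6400, (D,merge)→8300, (B,merge)→8500, (D,hash)→9600, (B,nl_idx)→12500, (D,nl)→150300 …(+1); best=6400 via (B,hash)
  {BC}: card=7500; try (C,hash)→1200, (B,merge)→3400, (C,merge)→3650, (B,hash)→5500, (B,nl_idx)→8000, (C,nl_idx)→9600 …(+2); best=1200 via (C,hash)
  {AC}: card=2000; try (C,hash)→760, (A,merge)→1040, (C,merge)→1070, (A,hash)→1220, (A,nl_idx)→2400, (C,nl_idx)→2560 …(+2); best=760 via (C,hash)
  {BCD}: card=187500; try (C,hash)→14500, (D,hash)→17700, (D,merge)→111200, (C,merge)→111750, (C,nl_idx)→238900, (C,nl)→381400 …(+1); best=14500 via (C,hash)
  {ABC}: card=300000; try (B,hash)→8160, (A,hash)→9820, (B,merge)→27760, (A,merge)→106840, (B,nl_idx)→318760, (A,nl_idx)→353700 …(+2); best=8160 via (B,hash)
  {ABCD}: card=7500000; try (A,hash)→203120, (D,hash)→317160, (A,merge)→3577640, (D,merge)→6013160, (A,nl_idx)→8827000, (A,nl)→15014500 …(+1); best=203120 via (A,hash)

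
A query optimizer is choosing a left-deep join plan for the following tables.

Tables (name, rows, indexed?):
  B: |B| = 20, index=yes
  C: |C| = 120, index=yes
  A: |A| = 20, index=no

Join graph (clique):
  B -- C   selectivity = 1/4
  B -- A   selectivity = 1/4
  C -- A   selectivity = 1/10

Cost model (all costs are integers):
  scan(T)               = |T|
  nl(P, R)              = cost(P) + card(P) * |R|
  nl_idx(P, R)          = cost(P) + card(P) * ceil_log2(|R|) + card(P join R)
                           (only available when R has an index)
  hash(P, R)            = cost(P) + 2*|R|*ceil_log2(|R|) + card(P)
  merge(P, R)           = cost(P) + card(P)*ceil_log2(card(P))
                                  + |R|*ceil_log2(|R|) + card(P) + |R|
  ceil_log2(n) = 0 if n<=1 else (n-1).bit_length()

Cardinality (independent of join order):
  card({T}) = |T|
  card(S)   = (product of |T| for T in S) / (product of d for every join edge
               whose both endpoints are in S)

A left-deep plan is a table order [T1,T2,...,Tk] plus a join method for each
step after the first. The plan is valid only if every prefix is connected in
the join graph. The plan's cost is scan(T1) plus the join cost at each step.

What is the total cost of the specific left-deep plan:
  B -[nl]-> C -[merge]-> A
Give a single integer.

step 1: scan B: cost=20, card=20
step 2: join C via nl
    card(P join C) = 20*120/(4) = 600
    cost = 20 + 20*120 = 2420
step 3: join A via merge
    card(P join A) = 600*20/(4*10) = 300
    cost = 2420 + 600*10 + 20*5 + 600 + 20 = 9140

9140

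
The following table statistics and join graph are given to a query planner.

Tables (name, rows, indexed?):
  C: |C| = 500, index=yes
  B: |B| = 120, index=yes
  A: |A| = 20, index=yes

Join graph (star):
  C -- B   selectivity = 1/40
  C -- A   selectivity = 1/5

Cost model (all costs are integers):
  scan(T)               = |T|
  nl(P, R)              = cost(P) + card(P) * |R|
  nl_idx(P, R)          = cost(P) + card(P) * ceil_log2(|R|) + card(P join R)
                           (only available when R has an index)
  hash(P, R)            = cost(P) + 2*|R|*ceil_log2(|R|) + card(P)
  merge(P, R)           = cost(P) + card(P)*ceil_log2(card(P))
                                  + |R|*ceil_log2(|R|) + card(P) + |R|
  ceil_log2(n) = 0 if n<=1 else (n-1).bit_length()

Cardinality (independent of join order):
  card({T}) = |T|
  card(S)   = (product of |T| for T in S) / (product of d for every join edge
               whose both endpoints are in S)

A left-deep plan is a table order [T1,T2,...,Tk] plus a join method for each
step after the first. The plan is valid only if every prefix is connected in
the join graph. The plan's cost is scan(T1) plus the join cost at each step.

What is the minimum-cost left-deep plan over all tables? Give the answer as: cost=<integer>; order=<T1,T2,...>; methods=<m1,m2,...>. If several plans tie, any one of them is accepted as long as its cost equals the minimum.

cost=4380; order=C,B,A; methods=hash,hash

Selinger DP (subsets sized 1..n):
  {C}: scan cost=500, card=500
  {B}: scan cost=120, card=120
  {A}: scan cost=20, card=20
  {BC}: card=1500; try (B,hash)→2680, (C,nl_idx)→2700, (B,nl_idx)→5500, (C,merge)→6080, (B,merge)→6460, (C,hash)→9240 …(+2); best=2680 via (B,hash)
  {AC}: card=2000; try (A,hash)→1200, (C,nl_idx)→2200, (A,nl_idx)→5000, (C,merge)→5140, (A,merge)→5620, (C,hash)→9040 …(+2); best=1200 via (A,hash)
  {ABC}: card=6000; try (A,hash)→4380, (B,hash)→4880, (A,nl_idx)→16180, (A,merge)→20800, (B,nl_idx)→21200, (B,merge)→26160 …(+2); best=4380 via (A,hash)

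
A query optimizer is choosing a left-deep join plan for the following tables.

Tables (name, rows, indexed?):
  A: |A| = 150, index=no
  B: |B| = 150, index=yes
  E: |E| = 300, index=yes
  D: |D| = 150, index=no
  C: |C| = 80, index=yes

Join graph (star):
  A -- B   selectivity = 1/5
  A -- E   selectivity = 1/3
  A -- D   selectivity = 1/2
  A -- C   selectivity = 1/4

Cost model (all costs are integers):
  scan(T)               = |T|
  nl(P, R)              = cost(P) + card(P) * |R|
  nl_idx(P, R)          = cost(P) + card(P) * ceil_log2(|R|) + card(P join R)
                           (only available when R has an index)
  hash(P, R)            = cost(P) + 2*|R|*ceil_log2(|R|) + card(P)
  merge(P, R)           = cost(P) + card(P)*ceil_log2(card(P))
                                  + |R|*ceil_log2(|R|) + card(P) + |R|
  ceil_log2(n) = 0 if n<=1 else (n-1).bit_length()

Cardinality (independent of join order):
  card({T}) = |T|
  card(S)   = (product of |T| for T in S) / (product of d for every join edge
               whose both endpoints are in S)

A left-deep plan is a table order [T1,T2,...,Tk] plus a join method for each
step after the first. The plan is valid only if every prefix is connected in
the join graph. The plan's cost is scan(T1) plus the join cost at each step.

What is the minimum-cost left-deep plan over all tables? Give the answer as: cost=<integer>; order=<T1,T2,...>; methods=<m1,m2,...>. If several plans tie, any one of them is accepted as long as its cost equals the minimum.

cost=6854620; order=A,C,B,D,E; methods=hash,hash,hash,hash

Selinger DP (subsets sized 1..n):
  {A}: scan cost=150, card=150
  {B}: scan cost=150, card=150
  {E}: scan cost=300, card=300
  {D}: scan cost=150, card=150
  {C}: scan cost=80, card=80
  {AB}: card=4500; try (B,hash)→2700, (A,hash)→2700, (B,merge)→2850, (A,merge)→2850, (B,nl_idx)→5850, (B,nl)→22650 …(+1); best=2700 via (B,hash)
  {AE}: card=15000; try (A,hash)→3000, (E,merge)→4500, (A,merge)→4650, (E,hash)→5700, (E,nl_idx)→16500, (E,nl)→45150 …(+1); best=3000 via (A,hash)
  {AD}: card=11250; try (D,hash)→2700, (A,hash)→2700, (D,merge)→2850, (A,merge)→2850, (D,nl)→22650, (A,nl)→22650; best=2700 via (D,hash)
  {AC}: card=3000; try (C,hash)→1420, (A,merge)→2070, (C,merge)→2140, (A,hash)→2560, (C,nl_idx)→4200, (A,nl)→12080 …(+1); best=1420 via (C,hash)
  {ABE}: card=450000; try (E,hash)→12600, (B,hash)→20400, (E,merge)→68700, (B,merge)→229350, (E,nl_idx)→493200, (B,nl_idx)→573000 …(+2); best=12600 via (E,hash)
  {ABD}: card=337500; try (D,hash)→9600, (B,hash)→16350, (D,merge)→67050, (B,merge)→172800, (B,nl_idx)→430200, (D,nl)→677700 …(+1); best=9600 via (D,hash)
  {ABC}: card=90000; try (B,hash)→6820, (C,hash)→8320, (B,merge)→41770, (C,merge)→66340, (B,nl_idx)→115420, (C,nl_idx)→124200 …(+2); best=6820 via (B,hash)
  {ADE}: card=1125000; try (E,hash)→19350, (D,hash)→20400, (E,merge)→174450, (D,merge)→229350, (E,nl_idx)→1228950, (D,nl)→2253000 …(+1); best=19350 via (E,hash)
  {ACE}: card=300000; try (E,hash)→9820, (C,hash)→19120, (E,merge)→43420, (C,merge)→228640, (E,nl_idx)→328420, (C,nl_idx)→408000 …(+2); best=9820 via (E,hash)
  {ACD}: card=225000; try (D,hash)→6820, (C,hash)→15070, (D,merge)→41770, (C,merge)→172090, (C,nl_idx)→306450, (D,nl)→451420 …(+1); best=6820 via (D,hash)
  {ABDE}: card=33750000; try (E,hash)→352500, (D,hash)→465000, (B,hash)→1146750, (E,merge)→6762600, (D,merge)→9013950, (B,merge)→24770700 …(+5); best=352500 via (E,hash)
  {ABCE}: card=9000000; try (E,hash)→102220, (B,hash)→312220, (C,hash)→463720, (E,merge)→1629820, (B,merge)→6011170, (C,merge)→9013240 …(+6); best=102220 via (E,hash)
  {ABCD}: card=6750000; try (D,hash)→99220, (B,hash)→234220, (C,hash)→348220, (D,merge)→1628170, (B,merge)→4283170, (C,merge)→6760240 …(+5); best=99220 via (D,hash)
  {ACDE}: card=22500000; try (E,hash)→237220, (D,hash)→312220, (C,hash)→1145470, (E,merge)→4284820, (D,merge)→6011170, (E,nl_idx)→24531820 …(+5); best=237220 via (E,hash)
  {ABCDE}: card=675000000; try (E,hash)→6854620, (D,hash)→9104620, (B,hash)→22739620, (C,hash)→34103620, (E,merge)→162102220, (D,merge)→225103570 …(+9); best=6854620 via (E,hash)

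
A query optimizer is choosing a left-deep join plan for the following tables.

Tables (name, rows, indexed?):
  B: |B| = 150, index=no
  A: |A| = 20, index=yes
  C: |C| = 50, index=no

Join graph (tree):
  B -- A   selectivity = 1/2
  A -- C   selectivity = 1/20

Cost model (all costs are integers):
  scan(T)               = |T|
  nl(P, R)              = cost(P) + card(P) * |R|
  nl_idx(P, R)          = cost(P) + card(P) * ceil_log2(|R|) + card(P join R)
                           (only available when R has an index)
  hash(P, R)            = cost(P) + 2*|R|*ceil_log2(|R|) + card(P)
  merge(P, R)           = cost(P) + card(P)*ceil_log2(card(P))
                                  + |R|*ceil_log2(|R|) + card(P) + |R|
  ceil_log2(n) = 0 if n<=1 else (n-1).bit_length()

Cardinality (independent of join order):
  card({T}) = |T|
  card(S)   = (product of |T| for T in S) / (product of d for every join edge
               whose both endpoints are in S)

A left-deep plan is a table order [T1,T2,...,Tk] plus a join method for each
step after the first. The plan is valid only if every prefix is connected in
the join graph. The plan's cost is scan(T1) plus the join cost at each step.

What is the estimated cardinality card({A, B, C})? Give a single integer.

Tables in S: A(20), B(150), C(50)
Edges inside S: B-A(d=2), A-C(d=20)
numerator = 20 * 150 * 50 = 150000
denominator = 2 * 20 = 40
card(S) = 150000 / 40 = 3750

3750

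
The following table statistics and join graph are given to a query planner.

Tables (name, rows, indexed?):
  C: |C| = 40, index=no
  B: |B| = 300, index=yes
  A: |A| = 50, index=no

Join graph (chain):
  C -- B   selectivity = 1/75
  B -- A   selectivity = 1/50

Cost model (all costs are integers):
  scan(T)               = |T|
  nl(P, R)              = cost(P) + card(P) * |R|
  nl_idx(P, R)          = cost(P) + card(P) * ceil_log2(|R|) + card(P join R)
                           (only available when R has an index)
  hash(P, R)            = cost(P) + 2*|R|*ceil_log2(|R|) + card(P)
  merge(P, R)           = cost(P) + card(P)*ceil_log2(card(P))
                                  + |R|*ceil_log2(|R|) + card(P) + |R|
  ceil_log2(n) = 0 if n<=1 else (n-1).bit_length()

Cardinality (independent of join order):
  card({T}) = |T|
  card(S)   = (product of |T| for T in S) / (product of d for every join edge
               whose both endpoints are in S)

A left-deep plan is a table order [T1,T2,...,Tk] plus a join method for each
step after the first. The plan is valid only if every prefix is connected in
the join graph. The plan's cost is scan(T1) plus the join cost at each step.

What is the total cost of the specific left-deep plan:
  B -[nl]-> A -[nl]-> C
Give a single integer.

27300

step 1: scan B: cost=300, card=300
step 2: join A via nl
    card(P join A) = 300*50/(50) = 300
    cost = 300 + 300*50 = 15300
step 3: join C via nl
    card(P join C) = 300*40/(75) = 160
    cost = 15300 + 300*40 = 27300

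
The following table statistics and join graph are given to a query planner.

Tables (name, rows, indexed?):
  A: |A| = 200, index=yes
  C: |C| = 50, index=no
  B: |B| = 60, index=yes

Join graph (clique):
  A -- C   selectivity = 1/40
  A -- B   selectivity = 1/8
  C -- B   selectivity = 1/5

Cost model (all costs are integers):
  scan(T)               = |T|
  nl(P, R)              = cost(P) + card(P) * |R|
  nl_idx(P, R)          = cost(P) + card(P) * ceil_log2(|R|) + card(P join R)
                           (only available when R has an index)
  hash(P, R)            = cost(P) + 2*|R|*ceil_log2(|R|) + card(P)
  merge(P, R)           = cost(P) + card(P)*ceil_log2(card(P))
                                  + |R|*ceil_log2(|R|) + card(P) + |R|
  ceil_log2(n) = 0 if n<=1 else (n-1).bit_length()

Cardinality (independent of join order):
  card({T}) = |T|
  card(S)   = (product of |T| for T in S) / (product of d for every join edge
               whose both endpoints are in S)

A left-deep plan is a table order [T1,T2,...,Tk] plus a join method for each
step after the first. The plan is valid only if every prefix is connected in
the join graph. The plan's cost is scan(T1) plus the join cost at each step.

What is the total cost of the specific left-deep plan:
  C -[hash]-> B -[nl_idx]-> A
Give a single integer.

5995

step 1: scan C: cost=50, card=50
step 2: join B via hash
    card(P join B) = 50*60/(5) = 600
    cost = 50 + 2*60*6 + 50 = 820
step 3: join A via nl_idx
    card(P join A) = 600*200/(40*8) = 375
    cost = 820 + 600*8 + 375 = 5995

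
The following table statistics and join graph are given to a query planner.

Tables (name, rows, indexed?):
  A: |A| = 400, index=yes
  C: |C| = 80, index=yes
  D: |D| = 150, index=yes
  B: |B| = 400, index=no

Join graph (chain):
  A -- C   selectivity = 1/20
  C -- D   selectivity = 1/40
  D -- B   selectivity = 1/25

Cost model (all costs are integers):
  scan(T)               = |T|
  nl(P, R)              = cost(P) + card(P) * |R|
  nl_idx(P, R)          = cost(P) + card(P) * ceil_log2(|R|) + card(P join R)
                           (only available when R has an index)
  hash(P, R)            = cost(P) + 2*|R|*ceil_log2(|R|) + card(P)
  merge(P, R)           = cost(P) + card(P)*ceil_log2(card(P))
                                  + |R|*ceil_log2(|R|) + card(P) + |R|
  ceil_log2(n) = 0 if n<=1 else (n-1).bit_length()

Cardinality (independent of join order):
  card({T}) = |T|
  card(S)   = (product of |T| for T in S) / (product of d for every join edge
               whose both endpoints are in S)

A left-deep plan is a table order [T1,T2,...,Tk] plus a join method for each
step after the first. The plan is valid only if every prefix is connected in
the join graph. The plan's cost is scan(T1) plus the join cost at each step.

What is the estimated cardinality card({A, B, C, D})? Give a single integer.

Tables in S: A(400), B(400), C(80), D(150)
Edges inside S: A-C(d=20), C-D(d=40), D-B(d=25)
numerator = 400 * 400 * 80 * 150 = 1920000000
denominator = 20 * 40 * 25 = 20000
card(S) = 1920000000 / 20000 = 96000

96000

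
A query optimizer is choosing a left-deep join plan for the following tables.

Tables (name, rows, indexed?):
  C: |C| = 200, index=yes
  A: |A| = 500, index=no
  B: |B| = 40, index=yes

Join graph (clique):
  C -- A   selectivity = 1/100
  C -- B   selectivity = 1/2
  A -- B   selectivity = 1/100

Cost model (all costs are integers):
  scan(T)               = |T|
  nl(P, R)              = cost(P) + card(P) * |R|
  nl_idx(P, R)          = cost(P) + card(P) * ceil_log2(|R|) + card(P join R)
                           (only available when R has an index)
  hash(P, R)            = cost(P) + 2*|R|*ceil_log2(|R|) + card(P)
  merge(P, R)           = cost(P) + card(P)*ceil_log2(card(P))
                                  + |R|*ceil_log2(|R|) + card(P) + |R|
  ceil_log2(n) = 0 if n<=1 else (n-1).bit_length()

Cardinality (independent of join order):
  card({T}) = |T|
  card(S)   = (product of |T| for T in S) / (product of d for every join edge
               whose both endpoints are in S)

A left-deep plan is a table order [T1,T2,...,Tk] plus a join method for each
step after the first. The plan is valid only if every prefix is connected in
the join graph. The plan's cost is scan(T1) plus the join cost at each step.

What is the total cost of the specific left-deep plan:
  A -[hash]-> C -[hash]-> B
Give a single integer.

step 1: scan A: cost=500, card=500
step 2: join C via hash
    card(P join C) = 500*200/(100) = 1000
    cost = 500 + 2*200*8 + 500 = 4200
step 3: join B via hash
    card(P join B) = 1000*40/(2*100) = 200
    cost = 4200 + 2*40*6 + 1000 = 5680

5680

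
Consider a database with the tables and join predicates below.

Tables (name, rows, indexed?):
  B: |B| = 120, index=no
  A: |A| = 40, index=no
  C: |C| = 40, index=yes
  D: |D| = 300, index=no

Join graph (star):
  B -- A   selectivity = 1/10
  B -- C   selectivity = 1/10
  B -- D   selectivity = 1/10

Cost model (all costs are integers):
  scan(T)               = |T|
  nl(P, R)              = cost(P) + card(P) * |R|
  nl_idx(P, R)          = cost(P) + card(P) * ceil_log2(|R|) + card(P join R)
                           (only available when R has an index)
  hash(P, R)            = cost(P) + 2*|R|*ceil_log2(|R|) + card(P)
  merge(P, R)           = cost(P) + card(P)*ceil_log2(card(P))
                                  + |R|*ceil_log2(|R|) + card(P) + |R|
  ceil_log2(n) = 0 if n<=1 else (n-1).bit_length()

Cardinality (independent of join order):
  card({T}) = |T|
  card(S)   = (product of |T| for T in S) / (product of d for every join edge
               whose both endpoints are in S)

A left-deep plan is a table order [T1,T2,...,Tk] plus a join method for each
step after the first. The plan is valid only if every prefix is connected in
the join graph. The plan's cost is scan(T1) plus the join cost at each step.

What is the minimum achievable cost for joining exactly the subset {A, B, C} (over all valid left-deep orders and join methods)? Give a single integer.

Selinger DP over subsets of {A,B,C}:
  {B}: scan cost=120, card=120
  {A}: scan cost=40, card=40
  {C}: scan cost=40, card=40
  {AB}: card=480; try (A,hash)→720, (B,merge)→1280, (A,merge)→1360, (B,hash)→1760, (B,nl)→4840, (A,nl)→4920; best=720 via (A,hash)
  {BC}: card=480; try (C,hash)→720, (B,merge)→1280, (C,nl_idx)→1320, (C,merge)→1360, (B,hash)→1760, (B,nl)→4840 …(+1); best=720 via (C,hash)
  {ABC}: card=1920; try (C,hash)→1680, (A,hash)→1680, (C,nl_idx)→5520, (C,merge)→5800, (A,merge)→5800, (C,nl)→19920 …(+1); best=1680 via (C,hash)

1680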